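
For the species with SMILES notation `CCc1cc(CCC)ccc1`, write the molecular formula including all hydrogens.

Heavy atoms from the SMILES: 11 C.
Implicit hydrogens by atom environment:
  4 × C (aromatic): 1 H each → 4
  3 × C: 2 H each → 6
  2 × C: 3 H each → 6
  2 × C (aromatic): no H
  Total hydrogens = 16.
Molecular formula: C11H16

C11H16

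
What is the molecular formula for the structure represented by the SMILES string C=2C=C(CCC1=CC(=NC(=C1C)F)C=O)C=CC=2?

Heavy atoms from the SMILES: 15 C, 1 F, 1 N, 1 O.
Implicit hydrogens by atom environment:
  6 × C (aromatic): 1 H each → 6
  5 × C (aromatic): no H
  2 × C: 2 H each → 4
  1 × C: 3 H
  1 × C: 1 H
  1 × F: no H
  1 × N (aromatic): no H
  1 × O: no H
  Total hydrogens = 14.
Molecular formula: C15H14FNO

C15H14FNO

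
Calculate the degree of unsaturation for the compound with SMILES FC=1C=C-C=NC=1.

4

Molecular formula from the SMILES: C5H4FN.
DoU = (2C + 2 + N − H − X)/2 = (2·5 + 2 + 1 − 4 − 1)/2 = 8/2 = 4.
(Structurally: 1 ring(s) + 3 π bond(s) = 4.)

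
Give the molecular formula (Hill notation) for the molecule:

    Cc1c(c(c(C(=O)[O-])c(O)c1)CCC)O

Heavy atoms from the SMILES: 11 C, 4 O.
Implicit hydrogens by atom environment:
  5 × C (aromatic): no H
  2 × C: 3 H each → 6
  2 × C: 2 H each → 4
  2 × O: 1 H each → 2
  1 × C (aromatic): 1 H
  1 × C: no H
  1 × O: no H
  1 × O (charge -1): no H
  Total hydrogens = 13.
Net charge -1.
Molecular formula: C11H13O4-

C11H13O4-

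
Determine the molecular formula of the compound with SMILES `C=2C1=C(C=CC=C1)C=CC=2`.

C10H8

Heavy atoms from the SMILES: 10 C.
Implicit hydrogens by atom environment:
  8 × C (aromatic): 1 H each → 8
  2 × C (aromatic): no H
  Total hydrogens = 8.
Molecular formula: C10H8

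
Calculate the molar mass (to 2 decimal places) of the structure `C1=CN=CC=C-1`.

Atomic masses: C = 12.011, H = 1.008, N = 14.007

Molecular formula: C5H5N.
M = 5×12.011 + 5×1.008 + 1×14.007 = 79.10 g/mol.

79.10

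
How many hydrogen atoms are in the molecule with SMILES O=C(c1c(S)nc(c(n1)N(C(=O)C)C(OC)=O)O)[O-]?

Hydrogens are implicit in SMILES; fill each atom to its normal valence:
  4 × C (aromatic): no H
  4 × O: no H
  3 × C: no H
  2 × C: 3 H each → 6
  2 × N (aromatic): no H
  1 × N: no H
  1 × O: 1 H
  1 × O (charge -1): no H
  1 × S: 1 H
  Total hydrogens = 8.

8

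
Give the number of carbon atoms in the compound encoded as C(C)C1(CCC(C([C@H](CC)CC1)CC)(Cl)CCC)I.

The symbol for carbon appears 17 times in the SMILES. (Cl is a single chlorine, not C + l.)

17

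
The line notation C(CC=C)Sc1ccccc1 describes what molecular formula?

C10H12S

Heavy atoms from the SMILES: 10 C, 1 S.
Implicit hydrogens by atom environment:
  5 × C (aromatic): 1 H each → 5
  3 × C: 2 H each → 6
  1 × C: 1 H
  1 × C (aromatic): no H
  1 × S: no H
  Total hydrogens = 12.
Molecular formula: C10H12S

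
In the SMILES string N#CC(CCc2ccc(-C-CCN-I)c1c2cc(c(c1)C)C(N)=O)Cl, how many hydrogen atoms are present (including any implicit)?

Hydrogens are implicit in SMILES; fill each atom to its normal valence:
  6 × C (aromatic): no H
  5 × C: 2 H each → 10
  4 × C (aromatic): 1 H each → 4
  2 × C: no H
  1 × C: 3 H
  1 × C: 1 H
  1 × Cl: no H
  1 × I: no H
  1 × N: 2 H
  1 × N: 1 H
  1 × N: no H
  1 × O: no H
  Total hydrogens = 21.

21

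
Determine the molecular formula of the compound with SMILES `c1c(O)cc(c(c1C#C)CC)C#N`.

C11H9NO

Heavy atoms from the SMILES: 11 C, 1 N, 1 O.
Implicit hydrogens by atom environment:
  4 × C (aromatic): no H
  2 × C (aromatic): 1 H each → 2
  2 × C: no H
  1 × C: 3 H
  1 × C: 2 H
  1 × C: 1 H
  1 × N: no H
  1 × O: 1 H
  Total hydrogens = 9.
Molecular formula: C11H9NO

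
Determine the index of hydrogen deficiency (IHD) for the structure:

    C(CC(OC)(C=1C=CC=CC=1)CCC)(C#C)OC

Molecular formula from the SMILES: C16H22O2.
DoU = (2C + 2 + N − H − X)/2 = (2·16 + 2 + 0 − 22 − 0)/2 = 12/2 = 6.
(Structurally: 1 ring(s) + 5 π bond(s) = 6.)

6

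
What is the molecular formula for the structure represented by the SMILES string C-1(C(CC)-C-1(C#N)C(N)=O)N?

C7H11N3O

Heavy atoms from the SMILES: 7 C, 3 N, 1 O.
Implicit hydrogens by atom environment:
  3 × C: no H
  2 × C: 1 H each → 2
  2 × N: 2 H each → 4
  1 × C: 3 H
  1 × C: 2 H
  1 × N: no H
  1 × O: no H
  Total hydrogens = 11.
Molecular formula: C7H11N3O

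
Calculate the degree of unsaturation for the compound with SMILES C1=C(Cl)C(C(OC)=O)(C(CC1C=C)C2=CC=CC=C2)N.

Molecular formula from the SMILES: C16H18ClNO2.
DoU = (2C + 2 + N − H − X)/2 = (2·16 + 2 + 1 − 18 − 1)/2 = 16/2 = 8.
(Structurally: 2 ring(s) + 6 π bond(s) = 8.)

8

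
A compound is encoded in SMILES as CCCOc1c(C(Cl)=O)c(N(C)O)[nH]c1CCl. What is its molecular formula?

Heavy atoms from the SMILES: 10 C, 2 Cl, 2 N, 3 O.
Implicit hydrogens by atom environment:
  4 × C (aromatic): no H
  3 × C: 2 H each → 6
  2 × C: 3 H each → 6
  2 × Cl: no H
  2 × O: no H
  1 × C: no H
  1 × N (aromatic): 1 H
  1 × N: no H
  1 × O: 1 H
  Total hydrogens = 14.
Molecular formula: C10H14Cl2N2O3

C10H14Cl2N2O3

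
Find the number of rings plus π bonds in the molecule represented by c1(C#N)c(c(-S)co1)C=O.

Molecular formula from the SMILES: C6H3NO2S.
DoU = (2C + 2 + N − H − X)/2 = (2·6 + 2 + 1 − 3 − 0)/2 = 12/2 = 6.
(Structurally: 1 ring(s) + 5 π bond(s) = 6.)

6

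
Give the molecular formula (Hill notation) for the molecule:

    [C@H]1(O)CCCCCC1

Heavy atoms from the SMILES: 7 C, 1 O.
Implicit hydrogens by atom environment:
  6 × C: 2 H each → 12
  1 × C: 1 H
  1 × O: 1 H
  Total hydrogens = 14.
Molecular formula: C7H14O

C7H14O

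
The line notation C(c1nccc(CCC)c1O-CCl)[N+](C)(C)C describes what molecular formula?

C13H22ClN2O+

Heavy atoms from the SMILES: 13 C, 1 Cl, 2 N, 1 O.
Implicit hydrogens by atom environment:
  4 × C: 3 H each → 12
  4 × C: 2 H each → 8
  3 × C (aromatic): no H
  2 × C (aromatic): 1 H each → 2
  1 × Cl: no H
  1 × N (aromatic): no H
  1 × N (charge +1): no H
  1 × O: no H
  Total hydrogens = 22.
Net charge +1.
Molecular formula: C13H22ClN2O+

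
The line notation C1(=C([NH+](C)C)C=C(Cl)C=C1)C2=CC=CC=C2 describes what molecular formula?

C14H15ClN+

Heavy atoms from the SMILES: 14 C, 1 Cl, 1 N.
Implicit hydrogens by atom environment:
  8 × C (aromatic): 1 H each → 8
  4 × C (aromatic): no H
  2 × C: 3 H each → 6
  1 × Cl: no H
  1 × N (charge +1): 1 H
  Total hydrogens = 15.
Net charge +1.
Molecular formula: C14H15ClN+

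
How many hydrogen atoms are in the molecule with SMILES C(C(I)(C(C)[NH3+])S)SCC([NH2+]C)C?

Hydrogens are implicit in SMILES; fill each atom to its normal valence:
  3 × C: 3 H each → 9
  2 × C: 2 H each → 4
  2 × C: 1 H each → 2
  1 × C: no H
  1 × I: no H
  1 × N (charge +1): 3 H
  1 × N (charge +1): 2 H
  1 × S: 1 H
  1 × S: no H
  Total hydrogens = 21.

21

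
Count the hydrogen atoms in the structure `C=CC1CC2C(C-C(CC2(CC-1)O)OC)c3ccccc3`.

Hydrogens are implicit in SMILES; fill each atom to its normal valence:
  6 × C: 2 H each → 12
  5 × C: 1 H each → 5
  5 × C (aromatic): 1 H each → 5
  1 × C: 3 H
  1 × C: no H
  1 × C (aromatic): no H
  1 × O: 1 H
  1 × O: no H
  Total hydrogens = 26.

26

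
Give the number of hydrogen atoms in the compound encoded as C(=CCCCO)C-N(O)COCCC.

Hydrogens are implicit in SMILES; fill each atom to its normal valence:
  7 × C: 2 H each → 14
  2 × C: 1 H each → 2
  2 × O: 1 H each → 2
  1 × C: 3 H
  1 × N: no H
  1 × O: no H
  Total hydrogens = 21.

21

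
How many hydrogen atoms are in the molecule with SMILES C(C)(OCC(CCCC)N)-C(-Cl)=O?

Hydrogens are implicit in SMILES; fill each atom to its normal valence:
  4 × C: 2 H each → 8
  2 × C: 3 H each → 6
  2 × C: 1 H each → 2
  2 × O: no H
  1 × C: no H
  1 × Cl: no H
  1 × N: 2 H
  Total hydrogens = 18.

18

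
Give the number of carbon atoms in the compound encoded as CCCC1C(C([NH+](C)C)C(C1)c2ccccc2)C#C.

The symbol for carbon appears 18 times in the SMILES. Lowercase c denotes aromatic carbon and counts toward C.

18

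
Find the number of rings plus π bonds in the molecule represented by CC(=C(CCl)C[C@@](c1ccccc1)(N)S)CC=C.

Molecular formula from the SMILES: C15H20ClNS.
DoU = (2C + 2 + N − H − X)/2 = (2·15 + 2 + 1 − 20 − 1)/2 = 12/2 = 6.
(Structurally: 1 ring(s) + 5 π bond(s) = 6.)

6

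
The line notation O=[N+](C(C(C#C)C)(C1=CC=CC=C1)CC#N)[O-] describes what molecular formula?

C13H12N2O2

Heavy atoms from the SMILES: 13 C, 2 N, 2 O.
Implicit hydrogens by atom environment:
  5 × C (aromatic): 1 H each → 5
  3 × C: no H
  2 × C: 1 H each → 2
  1 × C: 3 H
  1 × C: 2 H
  1 × C (aromatic): no H
  1 × N (charge +1): no H
  1 × N: no H
  1 × O: no H
  1 × O (charge -1): no H
  Total hydrogens = 12.
Molecular formula: C13H12N2O2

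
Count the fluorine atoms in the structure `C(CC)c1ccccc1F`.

The symbol for fluorine appears 1 time in the SMILES.

1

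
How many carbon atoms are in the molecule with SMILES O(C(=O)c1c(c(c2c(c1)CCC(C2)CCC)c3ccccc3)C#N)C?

The symbol for carbon appears 22 times in the SMILES. Lowercase c denotes aromatic carbon and counts toward C.

22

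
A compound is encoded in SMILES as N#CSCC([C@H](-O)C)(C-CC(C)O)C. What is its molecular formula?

Heavy atoms from the SMILES: 10 C, 1 N, 2 O, 1 S.
Implicit hydrogens by atom environment:
  3 × C: 3 H each → 9
  3 × C: 2 H each → 6
  2 × C: 1 H each → 2
  2 × C: no H
  2 × O: 1 H each → 2
  1 × N: no H
  1 × S: no H
  Total hydrogens = 19.
Molecular formula: C10H19NO2S

C10H19NO2S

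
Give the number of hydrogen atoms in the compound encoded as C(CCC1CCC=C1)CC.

18

Hydrogens are implicit in SMILES; fill each atom to its normal valence:
  6 × C: 2 H each → 12
  3 × C: 1 H each → 3
  1 × C: 3 H
  Total hydrogens = 18.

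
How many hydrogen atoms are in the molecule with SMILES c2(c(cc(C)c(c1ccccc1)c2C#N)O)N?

Hydrogens are implicit in SMILES; fill each atom to its normal valence:
  6 × C (aromatic): 1 H each → 6
  6 × C (aromatic): no H
  1 × C: 3 H
  1 × C: no H
  1 × N: 2 H
  1 × N: no H
  1 × O: 1 H
  Total hydrogens = 12.

12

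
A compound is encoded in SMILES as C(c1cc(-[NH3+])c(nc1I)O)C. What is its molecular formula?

C7H10IN2O+

Heavy atoms from the SMILES: 7 C, 1 I, 2 N, 1 O.
Implicit hydrogens by atom environment:
  4 × C (aromatic): no H
  1 × C: 3 H
  1 × C: 2 H
  1 × C (aromatic): 1 H
  1 × I: no H
  1 × N (charge +1): 3 H
  1 × N (aromatic): no H
  1 × O: 1 H
  Total hydrogens = 10.
Net charge +1.
Molecular formula: C7H10IN2O+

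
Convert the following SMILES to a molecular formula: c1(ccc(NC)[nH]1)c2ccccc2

C11H12N2

Heavy atoms from the SMILES: 11 C, 2 N.
Implicit hydrogens by atom environment:
  7 × C (aromatic): 1 H each → 7
  3 × C (aromatic): no H
  1 × C: 3 H
  1 × N (aromatic): 1 H
  1 × N: 1 H
  Total hydrogens = 12.
Molecular formula: C11H12N2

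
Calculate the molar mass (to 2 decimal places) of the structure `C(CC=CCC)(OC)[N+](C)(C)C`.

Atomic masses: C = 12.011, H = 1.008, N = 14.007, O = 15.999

Molecular formula: C10H22NO+.
M = 10×12.011 + 22×1.008 + 1×14.007 + 1×15.999 = 172.29 g/mol.

172.29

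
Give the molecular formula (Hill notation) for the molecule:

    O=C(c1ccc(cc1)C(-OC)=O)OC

C10H10O4

Heavy atoms from the SMILES: 10 C, 4 O.
Implicit hydrogens by atom environment:
  4 × C (aromatic): 1 H each → 4
  4 × O: no H
  2 × C: 3 H each → 6
  2 × C (aromatic): no H
  2 × C: no H
  Total hydrogens = 10.
Molecular formula: C10H10O4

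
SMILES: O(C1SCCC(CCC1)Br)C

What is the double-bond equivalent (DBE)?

1

Molecular formula from the SMILES: C8H15BrOS.
DoU = (2C + 2 + N − H − X)/2 = (2·8 + 2 + 0 − 15 − 1)/2 = 2/2 = 1.
(Structurally: 1 ring(s) + 0 π bond(s) = 1.)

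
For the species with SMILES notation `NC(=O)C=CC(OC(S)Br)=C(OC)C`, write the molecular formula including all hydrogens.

Heavy atoms from the SMILES: 1 Br, 8 C, 1 N, 3 O, 1 S.
Implicit hydrogens by atom environment:
  3 × C: 1 H each → 3
  3 × C: no H
  3 × O: no H
  2 × C: 3 H each → 6
  1 × Br: no H
  1 × N: 2 H
  1 × S: 1 H
  Total hydrogens = 12.
Molecular formula: C8H12BrNO3S

C8H12BrNO3S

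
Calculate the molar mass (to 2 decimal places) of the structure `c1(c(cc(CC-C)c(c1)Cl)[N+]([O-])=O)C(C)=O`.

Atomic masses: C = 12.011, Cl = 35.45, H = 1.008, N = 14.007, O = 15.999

Molecular formula: C11H12ClNO3.
M = 11×12.011 + 1×35.45 + 12×1.008 + 1×14.007 + 3×15.999 = 241.67 g/mol.

241.67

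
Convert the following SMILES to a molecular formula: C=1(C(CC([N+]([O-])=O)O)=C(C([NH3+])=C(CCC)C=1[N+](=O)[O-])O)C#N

C12H15N4O6+

Heavy atoms from the SMILES: 12 C, 4 N, 6 O.
Implicit hydrogens by atom environment:
  6 × C (aromatic): no H
  3 × C: 2 H each → 6
  2 × N (charge +1): no H
  2 × O: 1 H each → 2
  2 × O: no H
  2 × O (charge -1): no H
  1 × C: 3 H
  1 × C: 1 H
  1 × C: no H
  1 × N (charge +1): 3 H
  1 × N: no H
  Total hydrogens = 15.
Net charge +1.
Molecular formula: C12H15N4O6+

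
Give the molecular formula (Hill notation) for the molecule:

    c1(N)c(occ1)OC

C5H7NO2

Heavy atoms from the SMILES: 5 C, 1 N, 2 O.
Implicit hydrogens by atom environment:
  2 × C (aromatic): 1 H each → 2
  2 × C (aromatic): no H
  1 × C: 3 H
  1 × N: 2 H
  1 × O (aromatic): no H
  1 × O: no H
  Total hydrogens = 7.
Molecular formula: C5H7NO2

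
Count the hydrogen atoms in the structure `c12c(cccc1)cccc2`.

8

Hydrogens are implicit in SMILES; fill each atom to its normal valence:
  8 × C (aromatic): 1 H each → 8
  2 × C (aromatic): no H
  Total hydrogens = 8.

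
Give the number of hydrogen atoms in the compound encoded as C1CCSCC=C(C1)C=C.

14

Hydrogens are implicit in SMILES; fill each atom to its normal valence:
  6 × C: 2 H each → 12
  2 × C: 1 H each → 2
  1 × C: no H
  1 × S: no H
  Total hydrogens = 14.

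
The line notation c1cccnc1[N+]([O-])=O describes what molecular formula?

Heavy atoms from the SMILES: 5 C, 2 N, 2 O.
Implicit hydrogens by atom environment:
  4 × C (aromatic): 1 H each → 4
  1 × C (aromatic): no H
  1 × N (aromatic): no H
  1 × N (charge +1): no H
  1 × O: no H
  1 × O (charge -1): no H
  Total hydrogens = 4.
Molecular formula: C5H4N2O2

C5H4N2O2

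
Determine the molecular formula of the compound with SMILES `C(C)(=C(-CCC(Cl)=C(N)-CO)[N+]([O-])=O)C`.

C9H15ClN2O3

Heavy atoms from the SMILES: 9 C, 1 Cl, 2 N, 3 O.
Implicit hydrogens by atom environment:
  4 × C: no H
  3 × C: 2 H each → 6
  2 × C: 3 H each → 6
  1 × Cl: no H
  1 × N: 2 H
  1 × N (charge +1): no H
  1 × O: 1 H
  1 × O: no H
  1 × O (charge -1): no H
  Total hydrogens = 15.
Molecular formula: C9H15ClN2O3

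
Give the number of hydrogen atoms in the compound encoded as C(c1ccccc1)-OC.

10

Hydrogens are implicit in SMILES; fill each atom to its normal valence:
  5 × C (aromatic): 1 H each → 5
  1 × C: 3 H
  1 × C: 2 H
  1 × C (aromatic): no H
  1 × O: no H
  Total hydrogens = 10.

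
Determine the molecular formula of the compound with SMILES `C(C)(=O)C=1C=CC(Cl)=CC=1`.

C8H7ClO

Heavy atoms from the SMILES: 8 C, 1 Cl, 1 O.
Implicit hydrogens by atom environment:
  4 × C (aromatic): 1 H each → 4
  2 × C (aromatic): no H
  1 × C: 3 H
  1 × C: no H
  1 × Cl: no H
  1 × O: no H
  Total hydrogens = 7.
Molecular formula: C8H7ClO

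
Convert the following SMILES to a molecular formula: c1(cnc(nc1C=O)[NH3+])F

Heavy atoms from the SMILES: 5 C, 1 F, 3 N, 1 O.
Implicit hydrogens by atom environment:
  3 × C (aromatic): no H
  2 × N (aromatic): no H
  1 × C (aromatic): 1 H
  1 × C: 1 H
  1 × F: no H
  1 × N (charge +1): 3 H
  1 × O: no H
  Total hydrogens = 5.
Net charge +1.
Molecular formula: C5H5FN3O+

C5H5FN3O+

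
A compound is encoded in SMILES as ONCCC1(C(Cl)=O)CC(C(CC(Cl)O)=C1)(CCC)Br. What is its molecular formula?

C13H20BrCl2NO3

Heavy atoms from the SMILES: 1 Br, 13 C, 2 Cl, 1 N, 3 O.
Implicit hydrogens by atom environment:
  6 × C: 2 H each → 12
  4 × C: no H
  2 × C: 1 H each → 2
  2 × Cl: no H
  2 × O: 1 H each → 2
  1 × Br: no H
  1 × C: 3 H
  1 × N: 1 H
  1 × O: no H
  Total hydrogens = 20.
Molecular formula: C13H20BrCl2NO3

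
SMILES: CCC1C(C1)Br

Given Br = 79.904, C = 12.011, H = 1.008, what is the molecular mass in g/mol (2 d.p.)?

Molecular formula: C5H9Br.
M = 1×79.904 + 5×12.011 + 9×1.008 = 149.03 g/mol.

149.03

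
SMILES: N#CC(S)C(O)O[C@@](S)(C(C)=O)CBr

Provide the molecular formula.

Heavy atoms from the SMILES: 1 Br, 7 C, 1 N, 3 O, 2 S.
Implicit hydrogens by atom environment:
  3 × C: no H
  2 × C: 1 H each → 2
  2 × O: no H
  2 × S: 1 H each → 2
  1 × Br: no H
  1 × C: 3 H
  1 × C: 2 H
  1 × N: no H
  1 × O: 1 H
  Total hydrogens = 10.
Molecular formula: C7H10BrNO3S2

C7H10BrNO3S2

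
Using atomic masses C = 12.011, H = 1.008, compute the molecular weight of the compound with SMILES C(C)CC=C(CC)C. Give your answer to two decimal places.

112.22

Molecular formula: C8H16.
M = 8×12.011 + 16×1.008 = 112.22 g/mol.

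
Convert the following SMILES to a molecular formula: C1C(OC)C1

C4H8O

Heavy atoms from the SMILES: 4 C, 1 O.
Implicit hydrogens by atom environment:
  2 × C: 2 H each → 4
  1 × C: 3 H
  1 × C: 1 H
  1 × O: no H
  Total hydrogens = 8.
Molecular formula: C4H8O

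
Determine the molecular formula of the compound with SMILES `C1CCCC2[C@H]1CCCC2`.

Heavy atoms from the SMILES: 10 C.
Implicit hydrogens by atom environment:
  8 × C: 2 H each → 16
  2 × C: 1 H each → 2
  Total hydrogens = 18.
Molecular formula: C10H18

C10H18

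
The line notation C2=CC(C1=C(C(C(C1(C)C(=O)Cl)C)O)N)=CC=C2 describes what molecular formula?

Heavy atoms from the SMILES: 14 C, 1 Cl, 1 N, 2 O.
Implicit hydrogens by atom environment:
  5 × C (aromatic): 1 H each → 5
  4 × C: no H
  2 × C: 3 H each → 6
  2 × C: 1 H each → 2
  1 × C (aromatic): no H
  1 × Cl: no H
  1 × N: 2 H
  1 × O: 1 H
  1 × O: no H
  Total hydrogens = 16.
Molecular formula: C14H16ClNO2

C14H16ClNO2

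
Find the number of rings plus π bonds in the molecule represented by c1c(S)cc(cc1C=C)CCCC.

5

Molecular formula from the SMILES: C12H16S.
DoU = (2C + 2 + N − H − X)/2 = (2·12 + 2 + 0 − 16 − 0)/2 = 10/2 = 5.
(Structurally: 1 ring(s) + 4 π bond(s) = 5.)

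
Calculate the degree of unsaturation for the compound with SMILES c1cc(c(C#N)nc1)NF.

Molecular formula from the SMILES: C6H4FN3.
DoU = (2C + 2 + N − H − X)/2 = (2·6 + 2 + 3 − 4 − 1)/2 = 12/2 = 6.
(Structurally: 1 ring(s) + 5 π bond(s) = 6.)

6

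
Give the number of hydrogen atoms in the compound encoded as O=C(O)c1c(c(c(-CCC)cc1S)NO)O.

Hydrogens are implicit in SMILES; fill each atom to its normal valence:
  5 × C (aromatic): no H
  3 × O: 1 H each → 3
  2 × C: 2 H each → 4
  1 × C: 3 H
  1 × C (aromatic): 1 H
  1 × C: no H
  1 × N: 1 H
  1 × O: no H
  1 × S: 1 H
  Total hydrogens = 13.

13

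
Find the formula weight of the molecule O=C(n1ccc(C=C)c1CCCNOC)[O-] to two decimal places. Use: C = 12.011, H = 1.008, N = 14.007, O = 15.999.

223.25

Molecular formula: C11H15N2O3-.
M = 11×12.011 + 15×1.008 + 2×14.007 + 3×15.999 = 223.25 g/mol.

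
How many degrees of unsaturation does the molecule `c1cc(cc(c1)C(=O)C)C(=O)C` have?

6

Molecular formula from the SMILES: C10H10O2.
DoU = (2C + 2 + N − H − X)/2 = (2·10 + 2 + 0 − 10 − 0)/2 = 12/2 = 6.
(Structurally: 1 ring(s) + 5 π bond(s) = 6.)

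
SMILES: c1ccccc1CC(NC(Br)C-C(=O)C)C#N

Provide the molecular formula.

Heavy atoms from the SMILES: 1 Br, 13 C, 2 N, 1 O.
Implicit hydrogens by atom environment:
  5 × C (aromatic): 1 H each → 5
  2 × C: 2 H each → 4
  2 × C: 1 H each → 2
  2 × C: no H
  1 × Br: no H
  1 × C: 3 H
  1 × C (aromatic): no H
  1 × N: 1 H
  1 × N: no H
  1 × O: no H
  Total hydrogens = 15.
Molecular formula: C13H15BrN2O

C13H15BrN2O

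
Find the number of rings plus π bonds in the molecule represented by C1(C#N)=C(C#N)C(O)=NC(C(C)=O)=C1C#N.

11

Molecular formula from the SMILES: C10H4N4O2.
DoU = (2C + 2 + N − H − X)/2 = (2·10 + 2 + 4 − 4 − 0)/2 = 22/2 = 11.
(Structurally: 1 ring(s) + 10 π bond(s) = 11.)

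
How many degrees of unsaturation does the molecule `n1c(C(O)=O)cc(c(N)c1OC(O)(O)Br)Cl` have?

Molecular formula from the SMILES: C7H6BrClN2O5.
DoU = (2C + 2 + N − H − X)/2 = (2·7 + 2 + 2 − 6 − 2)/2 = 10/2 = 5.
(Structurally: 1 ring(s) + 4 π bond(s) = 5.)

5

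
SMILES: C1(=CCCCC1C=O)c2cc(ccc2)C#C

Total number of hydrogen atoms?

14

Hydrogens are implicit in SMILES; fill each atom to its normal valence:
  4 × C: 1 H each → 4
  4 × C (aromatic): 1 H each → 4
  3 × C: 2 H each → 6
  2 × C: no H
  2 × C (aromatic): no H
  1 × O: no H
  Total hydrogens = 14.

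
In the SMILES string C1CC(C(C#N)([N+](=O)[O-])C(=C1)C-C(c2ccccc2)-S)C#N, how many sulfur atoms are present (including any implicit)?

The symbol for sulfur appears 1 time in the SMILES.

1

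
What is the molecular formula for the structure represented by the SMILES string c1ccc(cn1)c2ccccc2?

Heavy atoms from the SMILES: 11 C, 1 N.
Implicit hydrogens by atom environment:
  9 × C (aromatic): 1 H each → 9
  2 × C (aromatic): no H
  1 × N (aromatic): no H
  Total hydrogens = 9.
Molecular formula: C11H9N

C11H9N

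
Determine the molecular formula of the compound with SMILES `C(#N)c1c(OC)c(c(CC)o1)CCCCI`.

Heavy atoms from the SMILES: 12 C, 1 I, 1 N, 2 O.
Implicit hydrogens by atom environment:
  5 × C: 2 H each → 10
  4 × C (aromatic): no H
  2 × C: 3 H each → 6
  1 × C: no H
  1 × I: no H
  1 × N: no H
  1 × O (aromatic): no H
  1 × O: no H
  Total hydrogens = 16.
Molecular formula: C12H16INO2

C12H16INO2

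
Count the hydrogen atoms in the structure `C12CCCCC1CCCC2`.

18

Hydrogens are implicit in SMILES; fill each atom to its normal valence:
  8 × C: 2 H each → 16
  2 × C: 1 H each → 2
  Total hydrogens = 18.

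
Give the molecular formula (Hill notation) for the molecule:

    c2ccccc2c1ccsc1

Heavy atoms from the SMILES: 10 C, 1 S.
Implicit hydrogens by atom environment:
  8 × C (aromatic): 1 H each → 8
  2 × C (aromatic): no H
  1 × S (aromatic): no H
  Total hydrogens = 8.
Molecular formula: C10H8S

C10H8S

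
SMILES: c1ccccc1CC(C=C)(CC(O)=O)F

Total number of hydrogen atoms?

Hydrogens are implicit in SMILES; fill each atom to its normal valence:
  5 × C (aromatic): 1 H each → 5
  3 × C: 2 H each → 6
  2 × C: no H
  1 × C: 1 H
  1 × C (aromatic): no H
  1 × F: no H
  1 × O: 1 H
  1 × O: no H
  Total hydrogens = 13.

13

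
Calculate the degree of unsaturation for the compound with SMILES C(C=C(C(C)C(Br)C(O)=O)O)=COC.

Molecular formula from the SMILES: C9H13BrO4.
DoU = (2C + 2 + N − H − X)/2 = (2·9 + 2 + 0 − 13 − 1)/2 = 6/2 = 3.
(Structurally: 0 ring(s) + 3 π bond(s) = 3.)

3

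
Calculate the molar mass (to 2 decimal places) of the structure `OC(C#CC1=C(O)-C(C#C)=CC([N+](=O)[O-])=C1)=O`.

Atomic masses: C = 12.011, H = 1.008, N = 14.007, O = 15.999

231.16

Molecular formula: C11H5NO5.
M = 11×12.011 + 5×1.008 + 1×14.007 + 5×15.999 = 231.16 g/mol.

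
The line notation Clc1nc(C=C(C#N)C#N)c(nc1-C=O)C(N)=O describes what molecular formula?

Heavy atoms from the SMILES: 10 C, 1 Cl, 5 N, 2 O.
Implicit hydrogens by atom environment:
  4 × C (aromatic): no H
  4 × C: no H
  2 × C: 1 H each → 2
  2 × N (aromatic): no H
  2 × N: no H
  2 × O: no H
  1 × Cl: no H
  1 × N: 2 H
  Total hydrogens = 4.
Molecular formula: C10H4ClN5O2

C10H4ClN5O2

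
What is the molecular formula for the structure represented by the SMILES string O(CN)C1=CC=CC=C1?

C7H9NO

Heavy atoms from the SMILES: 7 C, 1 N, 1 O.
Implicit hydrogens by atom environment:
  5 × C (aromatic): 1 H each → 5
  1 × C: 2 H
  1 × C (aromatic): no H
  1 × N: 2 H
  1 × O: no H
  Total hydrogens = 9.
Molecular formula: C7H9NO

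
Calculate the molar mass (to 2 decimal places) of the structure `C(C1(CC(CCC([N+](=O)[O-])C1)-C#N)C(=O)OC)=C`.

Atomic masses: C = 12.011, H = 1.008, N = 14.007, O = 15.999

Molecular formula: C12H16N2O4.
M = 12×12.011 + 16×1.008 + 2×14.007 + 4×15.999 = 252.27 g/mol.

252.27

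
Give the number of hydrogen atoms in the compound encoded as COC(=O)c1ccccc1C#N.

Hydrogens are implicit in SMILES; fill each atom to its normal valence:
  4 × C (aromatic): 1 H each → 4
  2 × C (aromatic): no H
  2 × C: no H
  2 × O: no H
  1 × C: 3 H
  1 × N: no H
  Total hydrogens = 7.

7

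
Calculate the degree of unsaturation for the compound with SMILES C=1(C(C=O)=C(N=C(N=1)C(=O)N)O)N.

Molecular formula from the SMILES: C6H6N4O3.
DoU = (2C + 2 + N − H − X)/2 = (2·6 + 2 + 4 − 6 − 0)/2 = 12/2 = 6.
(Structurally: 1 ring(s) + 5 π bond(s) = 6.)

6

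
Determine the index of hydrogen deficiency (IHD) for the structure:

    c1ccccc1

4

Molecular formula from the SMILES: C6H6.
DoU = (2C + 2 + N − H − X)/2 = (2·6 + 2 + 0 − 6 − 0)/2 = 8/2 = 4.
(Structurally: 1 ring(s) + 3 π bond(s) = 4.)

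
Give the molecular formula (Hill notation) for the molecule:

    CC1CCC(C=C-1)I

Heavy atoms from the SMILES: 7 C, 1 I.
Implicit hydrogens by atom environment:
  4 × C: 1 H each → 4
  2 × C: 2 H each → 4
  1 × C: 3 H
  1 × I: no H
  Total hydrogens = 11.
Molecular formula: C7H11I

C7H11I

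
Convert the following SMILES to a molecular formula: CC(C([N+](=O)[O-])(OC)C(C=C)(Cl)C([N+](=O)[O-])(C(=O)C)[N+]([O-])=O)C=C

Heavy atoms from the SMILES: 12 C, 1 Cl, 3 N, 8 O.
Implicit hydrogens by atom environment:
  5 × O: no H
  4 × C: no H
  3 × C: 3 H each → 9
  3 × C: 1 H each → 3
  3 × N (charge +1): no H
  3 × O (charge -1): no H
  2 × C: 2 H each → 4
  1 × Cl: no H
  Total hydrogens = 16.
Molecular formula: C12H16ClN3O8

C12H16ClN3O8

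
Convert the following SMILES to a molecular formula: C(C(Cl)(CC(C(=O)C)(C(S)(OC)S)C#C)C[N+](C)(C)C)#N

Heavy atoms from the SMILES: 14 C, 1 Cl, 2 N, 2 O, 2 S.
Implicit hydrogens by atom environment:
  6 × C: no H
  5 × C: 3 H each → 15
  2 × C: 2 H each → 4
  2 × O: no H
  2 × S: 1 H each → 2
  1 × C: 1 H
  1 × Cl: no H
  1 × N: no H
  1 × N (charge +1): no H
  Total hydrogens = 22.
Net charge +1.
Molecular formula: C14H22ClN2O2S2+

C14H22ClN2O2S2+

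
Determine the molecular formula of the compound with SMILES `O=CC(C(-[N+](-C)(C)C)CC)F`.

C8H17FNO+

Heavy atoms from the SMILES: 8 C, 1 F, 1 N, 1 O.
Implicit hydrogens by atom environment:
  4 × C: 3 H each → 12
  3 × C: 1 H each → 3
  1 × C: 2 H
  1 × F: no H
  1 × N (charge +1): no H
  1 × O: no H
  Total hydrogens = 17.
Net charge +1.
Molecular formula: C8H17FNO+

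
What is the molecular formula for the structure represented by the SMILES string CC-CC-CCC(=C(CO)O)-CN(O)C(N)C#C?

Heavy atoms from the SMILES: 13 C, 2 N, 3 O.
Implicit hydrogens by atom environment:
  7 × C: 2 H each → 14
  3 × C: no H
  3 × O: 1 H each → 3
  2 × C: 1 H each → 2
  1 × C: 3 H
  1 × N: 2 H
  1 × N: no H
  Total hydrogens = 24.
Molecular formula: C13H24N2O3

C13H24N2O3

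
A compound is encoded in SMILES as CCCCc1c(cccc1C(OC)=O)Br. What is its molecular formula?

C12H15BrO2

Heavy atoms from the SMILES: 1 Br, 12 C, 2 O.
Implicit hydrogens by atom environment:
  3 × C: 2 H each → 6
  3 × C (aromatic): 1 H each → 3
  3 × C (aromatic): no H
  2 × C: 3 H each → 6
  2 × O: no H
  1 × Br: no H
  1 × C: no H
  Total hydrogens = 15.
Molecular formula: C12H15BrO2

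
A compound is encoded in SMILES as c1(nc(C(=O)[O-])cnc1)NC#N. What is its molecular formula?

C6H3N4O2-

Heavy atoms from the SMILES: 6 C, 4 N, 2 O.
Implicit hydrogens by atom environment:
  2 × C (aromatic): 1 H each → 2
  2 × C (aromatic): no H
  2 × C: no H
  2 × N (aromatic): no H
  1 × N: 1 H
  1 × N: no H
  1 × O: no H
  1 × O (charge -1): no H
  Total hydrogens = 3.
Net charge -1.
Molecular formula: C6H3N4O2-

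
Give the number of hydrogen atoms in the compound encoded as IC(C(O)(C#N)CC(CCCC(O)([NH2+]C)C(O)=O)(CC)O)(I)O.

Hydrogens are implicit in SMILES; fill each atom to its normal valence:
  6 × C: no H
  5 × C: 2 H each → 10
  5 × O: 1 H each → 5
  2 × C: 3 H each → 6
  2 × I: no H
  1 × N (charge +1): 2 H
  1 × N: no H
  1 × O: no H
  Total hydrogens = 23.

23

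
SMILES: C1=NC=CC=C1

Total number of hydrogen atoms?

5

Hydrogens are implicit in SMILES; fill each atom to its normal valence:
  5 × C (aromatic): 1 H each → 5
  1 × N (aromatic): no H
  Total hydrogens = 5.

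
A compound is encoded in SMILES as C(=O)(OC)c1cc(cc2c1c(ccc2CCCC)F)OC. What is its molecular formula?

Heavy atoms from the SMILES: 17 C, 1 F, 3 O.
Implicit hydrogens by atom environment:
  6 × C (aromatic): no H
  4 × C (aromatic): 1 H each → 4
  3 × C: 3 H each → 9
  3 × C: 2 H each → 6
  3 × O: no H
  1 × C: no H
  1 × F: no H
  Total hydrogens = 19.
Molecular formula: C17H19FO3

C17H19FO3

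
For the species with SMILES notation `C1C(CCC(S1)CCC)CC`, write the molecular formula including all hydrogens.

C10H20S

Heavy atoms from the SMILES: 10 C, 1 S.
Implicit hydrogens by atom environment:
  6 × C: 2 H each → 12
  2 × C: 3 H each → 6
  2 × C: 1 H each → 2
  1 × S: no H
  Total hydrogens = 20.
Molecular formula: C10H20S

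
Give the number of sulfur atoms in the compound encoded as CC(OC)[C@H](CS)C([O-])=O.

The symbol for sulfur appears 1 time in the SMILES.

1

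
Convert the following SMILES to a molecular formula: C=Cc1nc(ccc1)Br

Heavy atoms from the SMILES: 1 Br, 7 C, 1 N.
Implicit hydrogens by atom environment:
  3 × C (aromatic): 1 H each → 3
  2 × C (aromatic): no H
  1 × Br: no H
  1 × C: 2 H
  1 × C: 1 H
  1 × N (aromatic): no H
  Total hydrogens = 6.
Molecular formula: C7H6BrN

C7H6BrN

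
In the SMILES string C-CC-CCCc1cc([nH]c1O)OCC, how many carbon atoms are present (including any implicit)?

The symbol for carbon appears 12 times in the SMILES. Lowercase c denotes aromatic carbon and counts toward C.

12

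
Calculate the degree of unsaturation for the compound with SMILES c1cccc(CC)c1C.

Molecular formula from the SMILES: C9H12.
DoU = (2C + 2 + N − H − X)/2 = (2·9 + 2 + 0 − 12 − 0)/2 = 8/2 = 4.
(Structurally: 1 ring(s) + 3 π bond(s) = 4.)

4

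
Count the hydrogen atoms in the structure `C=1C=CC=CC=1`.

Hydrogens are implicit in SMILES; fill each atom to its normal valence:
  6 × C (aromatic): 1 H each → 6
  Total hydrogens = 6.

6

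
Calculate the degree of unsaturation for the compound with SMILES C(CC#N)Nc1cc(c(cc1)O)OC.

Molecular formula from the SMILES: C10H12N2O2.
DoU = (2C + 2 + N − H − X)/2 = (2·10 + 2 + 2 − 12 − 0)/2 = 12/2 = 6.
(Structurally: 1 ring(s) + 5 π bond(s) = 6.)

6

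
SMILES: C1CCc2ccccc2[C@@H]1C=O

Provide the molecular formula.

C11H12O

Heavy atoms from the SMILES: 11 C, 1 O.
Implicit hydrogens by atom environment:
  4 × C (aromatic): 1 H each → 4
  3 × C: 2 H each → 6
  2 × C: 1 H each → 2
  2 × C (aromatic): no H
  1 × O: no H
  Total hydrogens = 12.
Molecular formula: C11H12O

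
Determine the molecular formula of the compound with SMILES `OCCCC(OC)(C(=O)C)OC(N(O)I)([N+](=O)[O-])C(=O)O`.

C9H15IN2O9

Heavy atoms from the SMILES: 9 C, 1 I, 2 N, 9 O.
Implicit hydrogens by atom environment:
  5 × O: no H
  4 × C: no H
  3 × C: 2 H each → 6
  3 × O: 1 H each → 3
  2 × C: 3 H each → 6
  1 × I: no H
  1 × N: no H
  1 × N (charge +1): no H
  1 × O (charge -1): no H
  Total hydrogens = 15.
Molecular formula: C9H15IN2O9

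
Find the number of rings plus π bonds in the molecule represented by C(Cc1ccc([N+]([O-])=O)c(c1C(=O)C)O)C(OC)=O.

Molecular formula from the SMILES: C12H13NO6.
DoU = (2C + 2 + N − H − X)/2 = (2·12 + 2 + 1 − 13 − 0)/2 = 14/2 = 7.
(Structurally: 1 ring(s) + 6 π bond(s) = 7.)

7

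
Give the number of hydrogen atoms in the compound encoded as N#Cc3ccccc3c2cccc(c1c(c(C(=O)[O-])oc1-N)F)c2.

Hydrogens are implicit in SMILES; fill each atom to its normal valence:
  8 × C (aromatic): 1 H each → 8
  8 × C (aromatic): no H
  2 × C: no H
  1 × F: no H
  1 × N: 2 H
  1 × N: no H
  1 × O (aromatic): no H
  1 × O: no H
  1 × O (charge -1): no H
  Total hydrogens = 10.

10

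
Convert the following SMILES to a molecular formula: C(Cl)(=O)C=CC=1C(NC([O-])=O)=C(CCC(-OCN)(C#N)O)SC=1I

Heavy atoms from the SMILES: 13 C, 1 Cl, 1 I, 3 N, 5 O, 1 S.
Implicit hydrogens by atom environment:
  4 × C (aromatic): no H
  4 × C: no H
  3 × C: 2 H each → 6
  3 × O: no H
  2 × C: 1 H each → 2
  1 × Cl: no H
  1 × I: no H
  1 × N: 2 H
  1 × N: 1 H
  1 × N: no H
  1 × O: 1 H
  1 × O (charge -1): no H
  1 × S (aromatic): no H
  Total hydrogens = 12.
Net charge -1.
Molecular formula: C13H12ClIN3O5S-

C13H12ClIN3O5S-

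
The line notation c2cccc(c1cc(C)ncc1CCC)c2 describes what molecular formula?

C15H17N

Heavy atoms from the SMILES: 15 C, 1 N.
Implicit hydrogens by atom environment:
  7 × C (aromatic): 1 H each → 7
  4 × C (aromatic): no H
  2 × C: 3 H each → 6
  2 × C: 2 H each → 4
  1 × N (aromatic): no H
  Total hydrogens = 17.
Molecular formula: C15H17N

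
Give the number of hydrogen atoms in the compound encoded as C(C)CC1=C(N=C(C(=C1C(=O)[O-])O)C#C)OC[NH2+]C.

Hydrogens are implicit in SMILES; fill each atom to its normal valence:
  5 × C (aromatic): no H
  3 × C: 2 H each → 6
  2 × C: 3 H each → 6
  2 × C: no H
  2 × O: no H
  1 × C: 1 H
  1 × N (charge +1): 2 H
  1 × N (aromatic): no H
  1 × O: 1 H
  1 × O (charge -1): no H
  Total hydrogens = 16.

16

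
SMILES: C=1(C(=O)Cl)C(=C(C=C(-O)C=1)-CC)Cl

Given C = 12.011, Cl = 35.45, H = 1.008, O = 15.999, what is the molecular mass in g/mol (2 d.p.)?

219.06

Molecular formula: C9H8Cl2O2.
M = 9×12.011 + 2×35.45 + 8×1.008 + 2×15.999 = 219.06 g/mol.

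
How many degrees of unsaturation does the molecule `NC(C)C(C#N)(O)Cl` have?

Molecular formula from the SMILES: C4H7ClN2O.
DoU = (2C + 2 + N − H − X)/2 = (2·4 + 2 + 2 − 7 − 1)/2 = 4/2 = 2.
(Structurally: 0 ring(s) + 2 π bond(s) = 2.)

2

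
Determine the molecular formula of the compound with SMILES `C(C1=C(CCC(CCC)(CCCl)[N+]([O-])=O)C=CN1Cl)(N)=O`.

Heavy atoms from the SMILES: 13 C, 2 Cl, 3 N, 3 O.
Implicit hydrogens by atom environment:
  6 × C: 2 H each → 12
  2 × C (aromatic): 1 H each → 2
  2 × C (aromatic): no H
  2 × C: no H
  2 × Cl: no H
  2 × O: no H
  1 × C: 3 H
  1 × N: 2 H
  1 × N (aromatic): no H
  1 × N (charge +1): no H
  1 × O (charge -1): no H
  Total hydrogens = 19.
Molecular formula: C13H19Cl2N3O3

C13H19Cl2N3O3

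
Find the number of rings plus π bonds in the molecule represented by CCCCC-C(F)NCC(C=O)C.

1

Molecular formula from the SMILES: C10H20FNO.
DoU = (2C + 2 + N − H − X)/2 = (2·10 + 2 + 1 − 20 − 1)/2 = 2/2 = 1.
(Structurally: 0 ring(s) + 1 π bond(s) = 1.)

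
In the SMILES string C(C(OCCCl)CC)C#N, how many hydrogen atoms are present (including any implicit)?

12

Hydrogens are implicit in SMILES; fill each atom to its normal valence:
  4 × C: 2 H each → 8
  1 × C: 3 H
  1 × C: 1 H
  1 × C: no H
  1 × Cl: no H
  1 × N: no H
  1 × O: no H
  Total hydrogens = 12.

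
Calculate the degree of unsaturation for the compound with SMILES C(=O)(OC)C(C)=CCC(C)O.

2

Molecular formula from the SMILES: C8H14O3.
DoU = (2C + 2 + N − H − X)/2 = (2·8 + 2 + 0 − 14 − 0)/2 = 4/2 = 2.
(Structurally: 0 ring(s) + 2 π bond(s) = 2.)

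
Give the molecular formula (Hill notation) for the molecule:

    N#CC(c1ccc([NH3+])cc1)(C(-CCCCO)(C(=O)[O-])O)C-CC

Heavy atoms from the SMILES: 17 C, 2 N, 4 O.
Implicit hydrogens by atom environment:
  6 × C: 2 H each → 12
  4 × C (aromatic): 1 H each → 4
  4 × C: no H
  2 × C (aromatic): no H
  2 × O: 1 H each → 2
  1 × C: 3 H
  1 × N (charge +1): 3 H
  1 × N: no H
  1 × O: no H
  1 × O (charge -1): no H
  Total hydrogens = 24.
Molecular formula: C17H24N2O4

C17H24N2O4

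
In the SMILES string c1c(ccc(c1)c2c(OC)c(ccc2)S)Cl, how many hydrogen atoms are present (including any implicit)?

Hydrogens are implicit in SMILES; fill each atom to its normal valence:
  7 × C (aromatic): 1 H each → 7
  5 × C (aromatic): no H
  1 × C: 3 H
  1 × Cl: no H
  1 × O: no H
  1 × S: 1 H
  Total hydrogens = 11.

11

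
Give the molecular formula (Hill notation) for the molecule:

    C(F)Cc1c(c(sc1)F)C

C7H8F2S

Heavy atoms from the SMILES: 7 C, 2 F, 1 S.
Implicit hydrogens by atom environment:
  3 × C (aromatic): no H
  2 × C: 2 H each → 4
  2 × F: no H
  1 × C: 3 H
  1 × C (aromatic): 1 H
  1 × S (aromatic): no H
  Total hydrogens = 8.
Molecular formula: C7H8F2S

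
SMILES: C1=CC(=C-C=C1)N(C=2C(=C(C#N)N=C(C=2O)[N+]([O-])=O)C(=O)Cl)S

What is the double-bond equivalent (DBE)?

Molecular formula from the SMILES: C13H7ClN4O4S.
DoU = (2C + 2 + N − H − X)/2 = (2·13 + 2 + 4 − 7 − 1)/2 = 24/2 = 12.
(Structurally: 2 ring(s) + 10 π bond(s) = 12.)

12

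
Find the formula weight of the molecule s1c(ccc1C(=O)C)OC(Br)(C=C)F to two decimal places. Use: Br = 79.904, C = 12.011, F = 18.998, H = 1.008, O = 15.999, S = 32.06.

Molecular formula: C9H8BrFO2S.
M = 1×79.904 + 9×12.011 + 1×18.998 + 8×1.008 + 2×15.999 + 1×32.06 = 279.12 g/mol.

279.12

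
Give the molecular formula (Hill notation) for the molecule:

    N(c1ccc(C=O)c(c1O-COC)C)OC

Heavy atoms from the SMILES: 11 C, 1 N, 4 O.
Implicit hydrogens by atom environment:
  4 × C (aromatic): no H
  4 × O: no H
  3 × C: 3 H each → 9
  2 × C (aromatic): 1 H each → 2
  1 × C: 2 H
  1 × C: 1 H
  1 × N: 1 H
  Total hydrogens = 15.
Molecular formula: C11H15NO4

C11H15NO4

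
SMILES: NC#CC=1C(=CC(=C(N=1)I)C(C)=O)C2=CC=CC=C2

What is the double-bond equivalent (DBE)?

Molecular formula from the SMILES: C15H11IN2O.
DoU = (2C + 2 + N − H − X)/2 = (2·15 + 2 + 2 − 11 − 1)/2 = 22/2 = 11.
(Structurally: 2 ring(s) + 9 π bond(s) = 11.)

11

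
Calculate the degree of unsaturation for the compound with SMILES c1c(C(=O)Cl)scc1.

4

Molecular formula from the SMILES: C5H3ClOS.
DoU = (2C + 2 + N − H − X)/2 = (2·5 + 2 + 0 − 3 − 1)/2 = 8/2 = 4.
(Structurally: 1 ring(s) + 3 π bond(s) = 4.)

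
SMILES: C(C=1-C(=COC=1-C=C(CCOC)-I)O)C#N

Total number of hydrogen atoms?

Hydrogens are implicit in SMILES; fill each atom to its normal valence:
  3 × C: 2 H each → 6
  3 × C (aromatic): no H
  2 × C: no H
  1 × C: 3 H
  1 × C (aromatic): 1 H
  1 × C: 1 H
  1 × I: no H
  1 × N: no H
  1 × O: 1 H
  1 × O (aromatic): no H
  1 × O: no H
  Total hydrogens = 12.

12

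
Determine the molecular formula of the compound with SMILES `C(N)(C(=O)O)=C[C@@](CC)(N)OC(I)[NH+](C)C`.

C9H19IN3O3+

Heavy atoms from the SMILES: 9 C, 1 I, 3 N, 3 O.
Implicit hydrogens by atom environment:
  3 × C: 3 H each → 9
  3 × C: no H
  2 × C: 1 H each → 2
  2 × N: 2 H each → 4
  2 × O: no H
  1 × C: 2 H
  1 × I: no H
  1 × N (charge +1): 1 H
  1 × O: 1 H
  Total hydrogens = 19.
Net charge +1.
Molecular formula: C9H19IN3O3+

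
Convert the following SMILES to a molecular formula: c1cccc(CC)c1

Heavy atoms from the SMILES: 8 C.
Implicit hydrogens by atom environment:
  5 × C (aromatic): 1 H each → 5
  1 × C: 3 H
  1 × C: 2 H
  1 × C (aromatic): no H
  Total hydrogens = 10.
Molecular formula: C8H10

C8H10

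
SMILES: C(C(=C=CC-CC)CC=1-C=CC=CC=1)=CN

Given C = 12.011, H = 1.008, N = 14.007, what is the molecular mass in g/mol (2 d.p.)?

213.32

Molecular formula: C15H19N.
M = 15×12.011 + 19×1.008 + 1×14.007 = 213.32 g/mol.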